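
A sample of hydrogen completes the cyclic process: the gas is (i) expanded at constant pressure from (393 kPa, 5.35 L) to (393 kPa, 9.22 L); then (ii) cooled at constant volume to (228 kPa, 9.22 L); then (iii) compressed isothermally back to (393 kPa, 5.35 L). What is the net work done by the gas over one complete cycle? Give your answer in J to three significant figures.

Leg (i): W = PΔV = (393)(9.22 − 5.35) = 1521 J.
Leg (ii): W = 0.
Leg (iii): W = PᵢVᵢ ln(V_f/Vᵢ) = (2102) ln(5.35/9.22) = -1144 J.
W_net = 1521 − 1144 = 376.7 J.

W_net ≈ 377 J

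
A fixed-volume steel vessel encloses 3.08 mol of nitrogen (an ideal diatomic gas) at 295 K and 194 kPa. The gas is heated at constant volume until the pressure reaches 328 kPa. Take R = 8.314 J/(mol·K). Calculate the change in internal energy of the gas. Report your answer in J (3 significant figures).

Constant volume ⇒ W = 0, so Q = ΔU = nCᵥΔT with Cᵥ = 5R/2 = 20.79 J/(mol·K).
At constant V, T₂/T₁ = P₂/P₁ ⇒ ΔT = T₁(P₂/P₁ − 1) = 295·(328/194 − 1) = 203.8 K.
ΔU = (3.08)(20.79)(203.8) = 13044 J.

ΔU ≈ 13000 J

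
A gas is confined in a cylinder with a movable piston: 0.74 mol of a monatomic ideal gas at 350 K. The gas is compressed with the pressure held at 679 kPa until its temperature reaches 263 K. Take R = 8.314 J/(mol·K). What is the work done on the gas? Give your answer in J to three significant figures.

Isobaric: W = P ΔV = nR ΔT.
W = (0.74)(8.314)(263 − 350) = -535.3 J.
Work on gas = −W_by = 535.3 J.

W ≈ 535 J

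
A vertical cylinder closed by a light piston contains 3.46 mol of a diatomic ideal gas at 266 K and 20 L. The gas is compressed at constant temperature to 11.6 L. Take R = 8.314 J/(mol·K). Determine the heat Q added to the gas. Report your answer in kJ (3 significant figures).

Isothermal ⇒ ΔU = 0, so Q = W = nRT ln(V₂/V₁).
Q = (3.46)(8.314)(266) ln(11.6/20) = 7652 × -0.5447 = -4168 J.

Q ≈ -4.17 kJ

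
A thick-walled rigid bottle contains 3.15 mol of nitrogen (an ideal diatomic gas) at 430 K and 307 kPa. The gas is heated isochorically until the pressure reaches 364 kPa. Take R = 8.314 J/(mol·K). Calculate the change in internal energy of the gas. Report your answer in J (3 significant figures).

ΔU ≈ 5230 J

Constant volume ⇒ W = 0, so Q = ΔU = nCᵥΔT with Cᵥ = 5R/2 = 20.79 J/(mol·K).
At constant V, T₂/T₁ = P₂/P₁ ⇒ ΔT = T₁(P₂/P₁ − 1) = 430·(364/307 − 1) = 79.84 K.
ΔU = (3.15)(20.79)(79.84) = 5227 J.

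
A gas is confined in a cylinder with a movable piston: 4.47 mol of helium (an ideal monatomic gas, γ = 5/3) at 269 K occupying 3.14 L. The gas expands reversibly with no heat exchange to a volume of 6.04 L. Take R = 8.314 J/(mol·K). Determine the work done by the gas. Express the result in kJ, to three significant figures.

Adiabatic: TV^(γ−1) = const with γ = 5/3.
T₂ = T₁ (V₁/V₂)^(γ−1) = 269 × (3.14/6.04)^0.667 = 269 × 0.6465 = 173.9 K.
W_by = nCᵥ(T₁ − T₂) = (4.47)(12.47)(269 − 173.9) = 5300 J.

W ≈ 5.30 kJ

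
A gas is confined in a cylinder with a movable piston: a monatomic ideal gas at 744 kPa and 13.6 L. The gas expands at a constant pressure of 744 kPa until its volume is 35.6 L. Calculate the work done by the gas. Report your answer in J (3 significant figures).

W ≈ 16400 J

Isobaric: W = P ΔV.
W = (744 kPa)(35.6 − 13.6 L) = (744)(22) = 16368 J.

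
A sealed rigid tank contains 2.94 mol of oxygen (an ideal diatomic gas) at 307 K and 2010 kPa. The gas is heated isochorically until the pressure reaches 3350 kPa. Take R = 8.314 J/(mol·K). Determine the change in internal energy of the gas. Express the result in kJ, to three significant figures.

Constant volume ⇒ W = 0, so Q = ΔU = nCᵥΔT with Cᵥ = 5R/2 = 20.79 J/(mol·K).
At constant V, T₂/T₁ = P₂/P₁ ⇒ ΔT = T₁(P₂/P₁ − 1) = 307·(3350/2010 − 1) = 204.7 K.
ΔU = (2.94)(20.79)(204.7) = 12507 J.

ΔU ≈ 12.5 kJ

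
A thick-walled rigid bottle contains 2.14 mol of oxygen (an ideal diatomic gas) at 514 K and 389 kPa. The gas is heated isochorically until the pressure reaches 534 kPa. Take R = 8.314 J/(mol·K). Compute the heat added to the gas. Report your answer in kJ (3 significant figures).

Constant volume ⇒ W = 0, so Q = ΔU = nCᵥΔT with Cᵥ = 5R/2 = 20.79 J/(mol·K).
At constant V, T₂/T₁ = P₂/P₁ ⇒ ΔT = T₁(P₂/P₁ − 1) = 514·(534/389 − 1) = 191.6 K.
ΔU = (2.14)(20.79)(191.6) = 8522 J.

Q ≈ 8.52 kJ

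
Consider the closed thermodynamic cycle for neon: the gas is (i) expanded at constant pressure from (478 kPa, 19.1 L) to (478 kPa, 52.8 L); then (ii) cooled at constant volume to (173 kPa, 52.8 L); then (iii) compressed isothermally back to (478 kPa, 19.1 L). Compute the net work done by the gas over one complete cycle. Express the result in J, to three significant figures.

W_net ≈ 6820 J

Leg (i): W = PΔV = (478)(52.8 − 19.1) = 16109 J.
Leg (ii): W = 0.
Leg (iii): W = PᵢVᵢ ln(V_f/Vᵢ) = (9134) ln(19.1/52.8) = -9288 J.
W_net = 16109 − 9288 = 6821 J.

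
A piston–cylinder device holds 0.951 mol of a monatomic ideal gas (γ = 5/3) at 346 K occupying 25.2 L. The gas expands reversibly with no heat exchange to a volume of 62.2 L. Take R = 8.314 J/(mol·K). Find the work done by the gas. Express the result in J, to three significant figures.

Adiabatic: TV^(γ−1) = const with γ = 5/3.
T₂ = T₁ (V₁/V₂)^(γ−1) = 346 × (25.2/62.2)^0.667 = 346 × 0.5475 = 189.4 K.
W_by = nCᵥ(T₁ − T₂) = (0.951)(12.47)(346 − 189.4) = 1857 J.

W ≈ 1860 J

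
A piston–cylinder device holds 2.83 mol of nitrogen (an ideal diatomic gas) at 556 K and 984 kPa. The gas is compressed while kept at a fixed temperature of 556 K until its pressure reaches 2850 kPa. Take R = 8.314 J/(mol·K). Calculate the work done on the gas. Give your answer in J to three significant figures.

Isothermal process: W = nRT ln(V₂/V₁) = nRT ln(P₁/P₂).
W = (2.83)(8.314)(556) × ln(984/2850)
  = 13082 × ln(0.3453) = 13082 × -1.063
W_by_gas = -13912 J; work on gas = −W_by = 13912 J.

W ≈ 13900 J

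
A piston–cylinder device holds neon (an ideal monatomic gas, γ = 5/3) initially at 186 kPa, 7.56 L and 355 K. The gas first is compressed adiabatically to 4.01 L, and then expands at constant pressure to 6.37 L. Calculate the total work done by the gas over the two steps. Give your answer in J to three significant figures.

Step 1 (adiabatic): W = (P₁V₁ − P₂V₂)/(γ−1) = (1406 − 2146)/0.667 = -1110 J.
After step 1: P = 535.1 kPa, V = 4.01 L, T = 541.8 K.
Step 2 (isobaric): W = PΔV = (535.1 kPa)(6.37 − 4.01 L) = 1263 J.
W_total = -1110 + 1263 = 153.3 J.

W_total ≈ 153 J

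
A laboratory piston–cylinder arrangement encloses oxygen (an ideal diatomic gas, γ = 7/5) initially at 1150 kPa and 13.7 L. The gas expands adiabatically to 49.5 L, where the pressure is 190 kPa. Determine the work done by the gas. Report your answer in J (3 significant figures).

W ≈ 15900 J

Adiabatic: W = (P₁V₁ − P₂V₂)/(γ − 1) with γ = 7/5.
P₁V₁ = 15755 J, P₂V₂ = 9405 J.
W = (15755 − 9405) / 0.4 = 15875 J.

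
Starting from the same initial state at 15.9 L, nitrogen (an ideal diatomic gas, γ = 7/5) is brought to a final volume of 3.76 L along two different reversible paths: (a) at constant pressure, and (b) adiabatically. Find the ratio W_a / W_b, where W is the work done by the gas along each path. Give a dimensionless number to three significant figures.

Path (a) isobaric: W = P₁(V₂ − V₁) → W_a/(P₁V₁) = -0.7635.
Path (b) adiabatic: W = P₁V₁(1 − (V₁/V₂)^(γ−1))/(γ−1) → W_b/(P₁V₁) = -1.951.
W_a / W_b = -0.7635 / -1.951 = 0.3914.

W_a / W_b ≈ 0.391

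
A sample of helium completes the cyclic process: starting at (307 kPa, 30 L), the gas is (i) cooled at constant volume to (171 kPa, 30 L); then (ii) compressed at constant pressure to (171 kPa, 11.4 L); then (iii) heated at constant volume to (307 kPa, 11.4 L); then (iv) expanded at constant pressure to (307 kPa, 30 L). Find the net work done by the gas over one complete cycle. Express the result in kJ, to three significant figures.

Constant-volume legs do no work.
W(ii) = (171)(11.4 − 30) = -3181 J; W(iv) = (307)(30 − 11.4) = 5710 J.
W_net = -3181 + 5710 = 2530 J (the clockwise enclosed area).

W_net ≈ 2.53 kJ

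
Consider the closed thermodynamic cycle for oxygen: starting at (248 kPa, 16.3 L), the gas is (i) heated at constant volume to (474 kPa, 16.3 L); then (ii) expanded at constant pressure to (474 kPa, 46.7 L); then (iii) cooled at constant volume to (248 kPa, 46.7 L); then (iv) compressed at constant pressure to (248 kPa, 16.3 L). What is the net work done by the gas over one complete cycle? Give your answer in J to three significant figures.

Constant-volume legs do no work.
W(ii) = (474)(46.7 − 16.3) = 14410 J; W(iv) = (248)(16.3 − 46.7) = -7539 J.
W_net = 14410 − 7539 = 6870 J (the clockwise enclosed area).

W_net ≈ 6870 J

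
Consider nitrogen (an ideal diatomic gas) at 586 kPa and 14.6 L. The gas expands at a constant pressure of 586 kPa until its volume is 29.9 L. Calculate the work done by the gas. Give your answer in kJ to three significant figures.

Isobaric: W = P ΔV.
W = (586 kPa)(29.9 − 14.6 L) = (586)(15.3) = 8966 J.

W ≈ 8.97 kJ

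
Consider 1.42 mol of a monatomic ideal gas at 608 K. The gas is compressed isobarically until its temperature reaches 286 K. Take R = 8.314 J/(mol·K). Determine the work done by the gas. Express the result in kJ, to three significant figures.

Isobaric: W = P ΔV = nR ΔT.
W = (1.42)(8.314)(286 − 608) = -3801 J.

W ≈ -3.80 kJ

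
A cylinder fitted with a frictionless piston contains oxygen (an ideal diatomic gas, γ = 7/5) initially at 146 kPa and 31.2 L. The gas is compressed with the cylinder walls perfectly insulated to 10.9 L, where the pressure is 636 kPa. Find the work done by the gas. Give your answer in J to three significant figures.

W ≈ -5940 J

Adiabatic: W = (P₁V₁ − P₂V₂)/(γ − 1) with γ = 7/5.
P₁V₁ = 4555 J, P₂V₂ = 6932 J.
W = (4555 − 6932) / 0.4 = -5943 J.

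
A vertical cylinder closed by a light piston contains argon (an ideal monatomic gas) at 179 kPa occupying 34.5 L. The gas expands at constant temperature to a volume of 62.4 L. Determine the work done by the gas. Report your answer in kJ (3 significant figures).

W ≈ 3.66 kJ

Isothermal: W = nRT ln(V₂/V₁) = P₁V₁ ln(V₂/V₁).
P₁V₁ = (179 kPa)(34.5 L) = 6176 J.
W = 6176 × ln(62.4/34.5) = 6176 × 0.5926
W_by_gas = 3660 J.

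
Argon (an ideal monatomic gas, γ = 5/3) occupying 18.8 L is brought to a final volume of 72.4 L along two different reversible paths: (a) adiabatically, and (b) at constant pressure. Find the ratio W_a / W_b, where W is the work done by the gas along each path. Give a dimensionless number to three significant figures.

W_a / W_b ≈ 0.312

Path (a) adiabatic: W = P₁V₁(1 − (V₁/V₂)^(γ−1))/(γ−1) → W_a/(P₁V₁) = 0.8895.
Path (b) isobaric: W = P₁(V₂ − V₁) → W_b/(P₁V₁) = 2.851.
W_a / W_b = 0.8895 / 2.851 = 0.312.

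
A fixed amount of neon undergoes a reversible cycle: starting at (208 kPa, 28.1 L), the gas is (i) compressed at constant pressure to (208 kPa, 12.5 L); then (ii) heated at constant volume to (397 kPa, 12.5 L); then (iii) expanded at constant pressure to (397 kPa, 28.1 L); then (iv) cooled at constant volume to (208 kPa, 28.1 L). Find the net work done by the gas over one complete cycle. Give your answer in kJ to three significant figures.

Constant-volume legs do no work.
W(i) = (208)(12.5 − 28.1) = -3245 J; W(iii) = (397)(28.1 − 12.5) = 6193 J.
W_net = -3245 + 6193 = 2948 J (the clockwise enclosed area).

W_net ≈ 2.95 kJ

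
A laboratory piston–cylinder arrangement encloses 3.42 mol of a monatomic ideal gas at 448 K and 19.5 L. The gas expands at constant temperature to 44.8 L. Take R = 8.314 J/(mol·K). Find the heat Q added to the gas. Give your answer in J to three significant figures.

Isothermal ⇒ ΔU = 0, so Q = W = nRT ln(V₂/V₁).
Q = (3.42)(8.314)(448) ln(44.8/19.5) = 12738 × 0.8318 = 10596 J.

Q ≈ 10600 J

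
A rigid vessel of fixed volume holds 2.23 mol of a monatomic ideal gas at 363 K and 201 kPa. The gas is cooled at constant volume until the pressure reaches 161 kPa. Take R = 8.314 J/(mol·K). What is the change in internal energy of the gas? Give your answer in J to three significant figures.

ΔU ≈ -2010 J

Constant volume ⇒ W = 0, so Q = ΔU = nCᵥΔT with Cᵥ = 3R/2 = 12.47 J/(mol·K).
At constant V, T₂/T₁ = P₂/P₁ ⇒ ΔT = T₁(P₂/P₁ − 1) = 363·(161/201 − 1) = -72.24 K.
ΔU = (2.23)(12.47)(-72.24) = -2009 J.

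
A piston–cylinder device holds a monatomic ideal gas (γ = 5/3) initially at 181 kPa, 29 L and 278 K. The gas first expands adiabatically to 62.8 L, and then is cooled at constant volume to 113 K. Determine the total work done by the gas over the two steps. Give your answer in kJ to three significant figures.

W_total ≈ 3.17 kJ

Step 1 (adiabatic): W = (P₁V₁ − P₂V₂)/(γ−1) = (5249 − 3136)/0.667 = 3170 J.
Step 2 (isochoric): W = 0 (constant volume).
W_total = 3170 + 0 = 3170 J.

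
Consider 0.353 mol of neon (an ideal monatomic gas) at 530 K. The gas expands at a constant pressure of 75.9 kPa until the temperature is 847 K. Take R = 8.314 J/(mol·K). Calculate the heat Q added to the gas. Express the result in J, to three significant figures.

Q ≈ 2330 J

Isobaric: W = nRΔT = (0.353)(8.314)(317) = 930.3 J.
ΔU = nCᵥΔT with Cᵥ = 3R/2: ΔU = (0.353)(12.47)(317) = 1396 J.
Q = ΔU + W = 1396 + 930.3 = 2326 J.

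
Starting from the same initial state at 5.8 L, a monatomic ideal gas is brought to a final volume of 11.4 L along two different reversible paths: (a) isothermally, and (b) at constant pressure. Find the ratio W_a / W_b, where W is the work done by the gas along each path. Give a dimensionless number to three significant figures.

W_a / W_b ≈ 0.700

Path (a) isothermal: W = P₁V₁ ln(V₂/V₁) → W_a/(P₁V₁) = 0.6758.
Path (b) isobaric: W = P₁(V₂ − V₁) → W_b/(P₁V₁) = 0.9655.
W_a / W_b = 0.6758 / 0.9655 = 0.6999.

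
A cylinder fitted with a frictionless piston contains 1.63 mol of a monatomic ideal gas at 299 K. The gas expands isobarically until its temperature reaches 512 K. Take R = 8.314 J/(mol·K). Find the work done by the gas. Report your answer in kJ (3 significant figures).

Isobaric: W = P ΔV = nR ΔT.
W = (1.63)(8.314)(512 − 299) = 2887 J.

W ≈ 2.89 kJ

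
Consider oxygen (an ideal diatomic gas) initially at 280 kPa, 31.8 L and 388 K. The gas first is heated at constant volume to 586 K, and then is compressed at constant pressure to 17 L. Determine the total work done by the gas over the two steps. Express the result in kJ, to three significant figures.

Step 1 (isochoric): W = 0 (constant volume).
After step 1: P = 422.9 kPa (V unchanged).
Step 2 (isobaric): W = PΔV = (422.9 kPa)(17 − 31.8 L) = -6259 J.
W_total = 0 − 6259 = -6259 J.

W_total ≈ -6.26 kJ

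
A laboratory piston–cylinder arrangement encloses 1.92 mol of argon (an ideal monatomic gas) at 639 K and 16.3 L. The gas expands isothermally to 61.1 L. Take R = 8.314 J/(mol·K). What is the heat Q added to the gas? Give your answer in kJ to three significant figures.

Isothermal ⇒ ΔU = 0, so Q = W = nRT ln(V₂/V₁).
Q = (1.92)(8.314)(639) ln(61.1/16.3) = 10200 × 1.321 = 13478 J.

Q ≈ 13.5 kJ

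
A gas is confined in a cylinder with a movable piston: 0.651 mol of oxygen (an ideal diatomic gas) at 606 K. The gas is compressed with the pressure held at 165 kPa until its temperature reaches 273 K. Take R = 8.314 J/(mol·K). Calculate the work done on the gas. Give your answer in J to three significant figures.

Isobaric: W = P ΔV = nR ΔT.
W = (0.651)(8.314)(273 − 606) = -1802 J.
Work on gas = −W_by = 1802 J.

W ≈ 1800 J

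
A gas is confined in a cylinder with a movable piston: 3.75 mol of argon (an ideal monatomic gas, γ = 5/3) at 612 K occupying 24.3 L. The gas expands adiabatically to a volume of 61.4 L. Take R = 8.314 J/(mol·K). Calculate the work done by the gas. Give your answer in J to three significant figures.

W ≈ 13200 J

Adiabatic: TV^(γ−1) = const with γ = 5/3.
T₂ = T₁ (V₁/V₂)^(γ−1) = 612 × (24.3/61.4)^0.667 = 612 × 0.539 = 329.9 K.
W_by = nCᵥ(T₁ − T₂) = (3.75)(12.47)(612 − 329.9) = 13193 J.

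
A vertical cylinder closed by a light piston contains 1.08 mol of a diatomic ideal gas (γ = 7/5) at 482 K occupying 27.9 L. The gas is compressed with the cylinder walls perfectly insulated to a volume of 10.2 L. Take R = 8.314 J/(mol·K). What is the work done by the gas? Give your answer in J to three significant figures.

W ≈ -5360 J

Adiabatic: TV^(γ−1) = const with γ = 7/5.
T₂ = T₁ (V₁/V₂)^(γ−1) = 482 × (27.9/10.2)^0.4 = 482 × 1.496 = 720.9 K.
W_by = nCᵥ(T₁ − T₂) = (1.08)(20.79)(482 − 720.9) = -5362 J.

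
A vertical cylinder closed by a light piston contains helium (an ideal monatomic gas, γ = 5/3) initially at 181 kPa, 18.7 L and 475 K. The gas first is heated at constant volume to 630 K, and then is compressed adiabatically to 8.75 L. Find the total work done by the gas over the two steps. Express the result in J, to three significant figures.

Step 1 (isochoric): W = 0 (constant volume).
After step 1: P = 240.1 kPa (V unchanged).
Step 2 (adiabatic): W = (P₁V₁ − P₂V₂)/(γ−1) = (4489 − 7448)/0.667 = -4439 J.
W_total = 0 − 4439 = -4439 J.

W_total ≈ -4440 J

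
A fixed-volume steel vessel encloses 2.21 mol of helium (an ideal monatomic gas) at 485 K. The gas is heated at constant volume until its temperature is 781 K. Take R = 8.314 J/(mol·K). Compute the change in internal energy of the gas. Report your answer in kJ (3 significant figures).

Constant volume ⇒ W = 0, so Q = ΔU = nCᵥΔT with Cᵥ = 3R/2 = 12.47 J/(mol·K).
ΔU = (2.21)(12.47)(781 − 485) = 8158 J.

ΔU ≈ 8.16 kJ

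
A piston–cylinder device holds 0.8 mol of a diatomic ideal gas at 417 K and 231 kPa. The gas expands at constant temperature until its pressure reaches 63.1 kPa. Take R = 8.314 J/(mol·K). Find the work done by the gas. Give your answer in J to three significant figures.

W ≈ 3600 J

Isothermal process: W = nRT ln(V₂/V₁) = nRT ln(P₁/P₂).
W = (0.8)(8.314)(417) × ln(231/63.1)
  = 2774 × ln(3.661) = 2774 × 1.298
W_by_gas = 3599 J.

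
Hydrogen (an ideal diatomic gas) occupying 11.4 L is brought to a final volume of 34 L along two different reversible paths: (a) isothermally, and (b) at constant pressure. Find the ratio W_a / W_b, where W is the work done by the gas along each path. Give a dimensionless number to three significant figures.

W_a / W_b ≈ 0.551

Path (a) isothermal: W = P₁V₁ ln(V₂/V₁) → W_a/(P₁V₁) = 1.093.
Path (b) isobaric: W = P₁(V₂ − V₁) → W_b/(P₁V₁) = 1.982.
W_a / W_b = 1.093 / 1.982 = 0.5512.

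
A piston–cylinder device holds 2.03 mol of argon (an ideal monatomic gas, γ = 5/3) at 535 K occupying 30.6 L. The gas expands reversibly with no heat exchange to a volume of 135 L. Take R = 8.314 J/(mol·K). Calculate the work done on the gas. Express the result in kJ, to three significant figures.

W ≈ -8.51 kJ

Adiabatic: TV^(γ−1) = const with γ = 5/3.
T₂ = T₁ (V₁/V₂)^(γ−1) = 535 × (30.6/135)^0.667 = 535 × 0.3718 = 198.9 K.
W_by = nCᵥ(T₁ − T₂) = (2.03)(12.47)(535 − 198.9) = 8509 J.
Work on gas = −W_by = -8509 J.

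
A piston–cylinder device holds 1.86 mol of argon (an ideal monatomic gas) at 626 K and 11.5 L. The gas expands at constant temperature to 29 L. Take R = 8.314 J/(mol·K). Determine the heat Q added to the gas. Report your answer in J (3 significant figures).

Q ≈ 8950 J

Isothermal ⇒ ΔU = 0, so Q = W = nRT ln(V₂/V₁).
Q = (1.86)(8.314)(626) ln(29/11.5) = 9680 × 0.9249 = 8954 J.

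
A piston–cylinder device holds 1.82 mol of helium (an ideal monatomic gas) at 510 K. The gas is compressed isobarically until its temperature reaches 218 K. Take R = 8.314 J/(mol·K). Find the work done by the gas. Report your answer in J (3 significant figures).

W ≈ -4420 J

Isobaric: W = P ΔV = nR ΔT.
W = (1.82)(8.314)(218 − 510) = -4418 J.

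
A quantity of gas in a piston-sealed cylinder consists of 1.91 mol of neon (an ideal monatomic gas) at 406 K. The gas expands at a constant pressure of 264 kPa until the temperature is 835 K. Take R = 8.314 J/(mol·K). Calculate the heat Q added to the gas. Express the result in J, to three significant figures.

Q ≈ 17000 J

Isobaric: W = nRΔT = (1.91)(8.314)(429) = 6812 J.
ΔU = nCᵥΔT with Cᵥ = 3R/2: ΔU = (1.91)(12.47)(429) = 10219 J.
Q = ΔU + W = 10219 + 6812 = 17031 J.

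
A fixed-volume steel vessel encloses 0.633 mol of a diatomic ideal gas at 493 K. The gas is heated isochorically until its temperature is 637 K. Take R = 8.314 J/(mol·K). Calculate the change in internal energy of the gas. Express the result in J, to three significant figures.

ΔU ≈ 1890 J

Constant volume ⇒ W = 0, so Q = ΔU = nCᵥΔT with Cᵥ = 5R/2 = 20.79 J/(mol·K).
ΔU = (0.633)(20.79)(637 − 493) = 1895 J.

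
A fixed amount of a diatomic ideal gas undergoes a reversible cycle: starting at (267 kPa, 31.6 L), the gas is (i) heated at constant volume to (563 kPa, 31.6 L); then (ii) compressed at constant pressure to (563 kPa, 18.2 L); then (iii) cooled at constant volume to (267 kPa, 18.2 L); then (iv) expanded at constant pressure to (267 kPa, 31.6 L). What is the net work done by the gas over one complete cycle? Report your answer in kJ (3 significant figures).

Constant-volume legs do no work.
W(ii) = (563)(18.2 − 31.6) = -7544 J; W(iv) = (267)(31.6 − 18.2) = 3578 J.
W_net = -7544 + 3578 = -3966 J (the counter-clockwise enclosed area).

W_net ≈ -3.97 kJ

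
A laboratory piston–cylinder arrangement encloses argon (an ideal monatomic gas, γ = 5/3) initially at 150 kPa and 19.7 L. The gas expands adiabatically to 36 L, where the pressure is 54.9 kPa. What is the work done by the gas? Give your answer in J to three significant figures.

Adiabatic: W = (P₁V₁ − P₂V₂)/(γ − 1) with γ = 5/3.
P₁V₁ = 2955 J, P₂V₂ = 1976 J.
W = (2955 − 1976) / 0.6667 = 1468 J.

W ≈ 1470 J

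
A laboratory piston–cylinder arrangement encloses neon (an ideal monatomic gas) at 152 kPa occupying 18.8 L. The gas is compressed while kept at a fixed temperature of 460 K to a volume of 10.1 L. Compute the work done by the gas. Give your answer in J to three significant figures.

Isothermal: W = nRT ln(V₂/V₁) = P₁V₁ ln(V₂/V₁).
P₁V₁ = (152 kPa)(18.8 L) = 2858 J.
W = 2858 × ln(10.1/18.8) = 2858 × -0.6213
W_by_gas = -1775 J.

W ≈ -1780 J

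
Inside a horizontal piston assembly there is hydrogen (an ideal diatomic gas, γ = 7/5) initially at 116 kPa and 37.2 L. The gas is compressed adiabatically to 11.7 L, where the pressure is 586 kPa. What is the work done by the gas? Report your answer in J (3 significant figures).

Adiabatic: W = (P₁V₁ − P₂V₂)/(γ − 1) with γ = 7/5.
P₁V₁ = 4315 J, P₂V₂ = 6856 J.
W = (4315 − 6856) / 0.4 = -6352 J.

W ≈ -6350 J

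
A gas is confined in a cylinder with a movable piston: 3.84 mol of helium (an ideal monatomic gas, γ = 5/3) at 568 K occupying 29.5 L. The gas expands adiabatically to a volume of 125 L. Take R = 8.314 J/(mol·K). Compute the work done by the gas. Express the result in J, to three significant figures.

W ≈ 16800 J

Adiabatic: TV^(γ−1) = const with γ = 5/3.
T₂ = T₁ (V₁/V₂)^(γ−1) = 568 × (29.5/125)^0.667 = 568 × 0.3819 = 216.9 K.
W_by = nCᵥ(T₁ − T₂) = (3.84)(12.47)(568 − 216.9) = 16813 J.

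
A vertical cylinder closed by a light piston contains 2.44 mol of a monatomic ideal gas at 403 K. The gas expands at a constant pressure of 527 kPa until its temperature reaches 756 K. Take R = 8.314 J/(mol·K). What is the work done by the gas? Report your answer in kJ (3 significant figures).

W ≈ 7.16 kJ

Isobaric: W = P ΔV = nR ΔT.
W = (2.44)(8.314)(756 − 403) = 7161 J.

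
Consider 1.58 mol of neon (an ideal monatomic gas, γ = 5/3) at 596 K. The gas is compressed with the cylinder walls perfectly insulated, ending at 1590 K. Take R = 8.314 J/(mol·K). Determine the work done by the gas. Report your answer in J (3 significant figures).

Adiabatic ⇒ Q = 0, so W_by = −ΔU = nCᵥ(T₁ − T₂).
Cᵥ = 3R/2 = 12.47 J/(mol·K).
W = (1.58)(12.47)(596 − 1590) = -19586 J.

W ≈ -19600 J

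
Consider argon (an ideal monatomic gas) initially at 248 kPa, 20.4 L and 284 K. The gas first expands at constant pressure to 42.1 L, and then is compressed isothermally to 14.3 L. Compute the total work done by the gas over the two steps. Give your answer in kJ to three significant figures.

Step 1 (isobaric): W = PΔV = (248 kPa)(42.1 − 20.4 L) = 5382 J.
After step 1: P = 248 kPa, V = 42.1 L, T = 586.1 K.
Step 2 (isothermal): W = P₁V₁ ln(V₂/V₁) = (10441) ln(14.3/42.1) = -11274 J.
W_total = 5382 − 11274 = -5892 J.

W_total ≈ -5.89 kJ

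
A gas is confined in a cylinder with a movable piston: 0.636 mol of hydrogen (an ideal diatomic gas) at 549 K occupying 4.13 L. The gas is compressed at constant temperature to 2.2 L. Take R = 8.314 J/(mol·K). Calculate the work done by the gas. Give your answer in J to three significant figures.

W ≈ -1830 J

Isothermal: W = nRT ln(V₂/V₁).
W = (0.636)(8.314)(549) × ln(2.2/4.13)
  = 2903 × -0.6298
W_by_gas = -1828 J.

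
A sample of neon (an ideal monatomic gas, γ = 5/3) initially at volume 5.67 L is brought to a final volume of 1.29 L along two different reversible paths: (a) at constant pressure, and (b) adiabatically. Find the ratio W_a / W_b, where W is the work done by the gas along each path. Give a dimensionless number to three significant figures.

Path (a) isobaric: W = P₁(V₂ − V₁) → W_a/(P₁V₁) = -0.7725.
Path (b) adiabatic: W = P₁V₁(1 − (V₁/V₂)^(γ−1))/(γ−1) → W_b/(P₁V₁) = -2.525.
W_a / W_b = -0.7725 / -2.525 = 0.3059.

W_a / W_b ≈ 0.306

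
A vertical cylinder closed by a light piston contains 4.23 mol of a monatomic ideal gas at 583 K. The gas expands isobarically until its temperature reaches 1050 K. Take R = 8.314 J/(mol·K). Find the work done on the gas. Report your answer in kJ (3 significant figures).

Isobaric: W = P ΔV = nR ΔT.
W = (4.23)(8.314)(1050 − 583) = 16424 J.
Work on gas = −W_by = -16424 J.

W ≈ -16.4 kJ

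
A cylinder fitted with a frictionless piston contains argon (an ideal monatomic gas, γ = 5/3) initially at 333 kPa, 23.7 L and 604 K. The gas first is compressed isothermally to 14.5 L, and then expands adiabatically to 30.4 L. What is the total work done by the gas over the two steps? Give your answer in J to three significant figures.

Step 1 (isothermal): W = P₁V₁ ln(V₂/V₁) = (7892) ln(14.5/23.7) = -3878 J.
After step 1: P = 544.3 kPa, V = 14.5 L, T = 604 K.
Step 2 (adiabatic): W = (P₁V₁ − P₂V₂)/(γ−1) = (7892 − 4818)/0.667 = 4611 J.
W_total = -3878 + 4611 = 733.7 J.

W_total ≈ 734 J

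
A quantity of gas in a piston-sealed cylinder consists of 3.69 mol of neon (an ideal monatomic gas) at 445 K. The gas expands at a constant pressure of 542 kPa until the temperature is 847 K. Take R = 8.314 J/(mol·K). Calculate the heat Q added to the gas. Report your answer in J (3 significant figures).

Isobaric: W = nRΔT = (3.69)(8.314)(402) = 12333 J.
ΔU = nCᵥΔT with Cᵥ = 3R/2: ΔU = (3.69)(12.47)(402) = 18499 J.
Q = ΔU + W = 18499 + 12333 = 30832 J.

Q ≈ 30800 J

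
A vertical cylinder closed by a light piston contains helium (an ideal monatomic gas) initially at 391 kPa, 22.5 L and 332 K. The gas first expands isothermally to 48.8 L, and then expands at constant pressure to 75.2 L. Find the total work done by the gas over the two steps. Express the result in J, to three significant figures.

W_total ≈ 11600 J

Step 1 (isothermal): W = P₁V₁ ln(V₂/V₁) = (8798) ln(48.8/22.5) = 6811 J.
After step 1: P = 180.3 kPa, V = 48.8 L, T = 332 K.
Step 2 (isobaric): W = PΔV = (180.3 kPa)(75.2 − 48.8 L) = 4759 J.
W_total = 6811 + 4759 = 11570 J.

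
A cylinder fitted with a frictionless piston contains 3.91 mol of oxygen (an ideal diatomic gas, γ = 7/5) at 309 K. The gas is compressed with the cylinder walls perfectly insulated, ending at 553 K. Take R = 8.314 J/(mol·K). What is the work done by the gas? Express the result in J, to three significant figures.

W ≈ -19800 J

Adiabatic ⇒ Q = 0, so W_by = −ΔU = nCᵥ(T₁ − T₂).
Cᵥ = 5R/2 = 20.79 J/(mol·K).
W = (3.91)(20.79)(309 − 553) = -19830 J.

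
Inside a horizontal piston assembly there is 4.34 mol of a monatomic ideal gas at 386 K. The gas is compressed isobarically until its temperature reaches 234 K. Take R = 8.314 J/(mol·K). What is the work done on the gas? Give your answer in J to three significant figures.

W ≈ 5480 J

Isobaric: W = P ΔV = nR ΔT.
W = (4.34)(8.314)(234 − 386) = -5485 J.
Work on gas = −W_by = 5485 J.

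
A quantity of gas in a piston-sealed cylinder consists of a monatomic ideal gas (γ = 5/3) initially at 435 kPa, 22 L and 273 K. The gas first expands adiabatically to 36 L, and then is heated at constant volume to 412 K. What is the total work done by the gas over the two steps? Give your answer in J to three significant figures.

Step 1 (adiabatic): W = (P₁V₁ − P₂V₂)/(γ−1) = (9570 − 6892)/0.667 = 4017 J.
Step 2 (isochoric): W = 0 (constant volume).
W_total = 4017 + 0 = 4017 J.

W_total ≈ 4020 J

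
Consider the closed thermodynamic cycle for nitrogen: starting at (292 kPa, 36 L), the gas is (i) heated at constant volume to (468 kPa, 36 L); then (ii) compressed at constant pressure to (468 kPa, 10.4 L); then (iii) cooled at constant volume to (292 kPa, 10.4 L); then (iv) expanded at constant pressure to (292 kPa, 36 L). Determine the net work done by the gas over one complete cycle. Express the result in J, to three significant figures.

Constant-volume legs do no work.
W(ii) = (468)(10.4 − 36) = -11981 J; W(iv) = (292)(36 − 10.4) = 7475 J.
W_net = -11981 + 7475 = -4506 J (the counter-clockwise enclosed area).

W_net ≈ -4510 J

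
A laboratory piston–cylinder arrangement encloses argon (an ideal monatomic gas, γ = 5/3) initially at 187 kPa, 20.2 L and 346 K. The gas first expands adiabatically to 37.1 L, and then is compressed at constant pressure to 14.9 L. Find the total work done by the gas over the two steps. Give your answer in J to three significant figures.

W_total ≈ 381 J

Step 1 (adiabatic): W = (P₁V₁ − P₂V₂)/(γ−1) = (3777 − 2519)/0.667 = 1888 J.
After step 1: P = 67.89 kPa, V = 37.1 L, T = 230.7 K.
Step 2 (isobaric): W = PΔV = (67.89 kPa)(14.9 − 37.1 L) = -1507 J.
W_total = 1888 − 1507 = 380.9 J.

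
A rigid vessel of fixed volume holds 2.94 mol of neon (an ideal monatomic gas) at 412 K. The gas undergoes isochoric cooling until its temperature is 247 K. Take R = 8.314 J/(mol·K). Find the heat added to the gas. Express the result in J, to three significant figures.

Constant volume ⇒ W = 0, so Q = ΔU = nCᵥΔT with Cᵥ = 3R/2 = 12.47 J/(mol·K).
ΔU = (2.94)(12.47)(247 − 412) = -6050 J.

Q ≈ -6050 J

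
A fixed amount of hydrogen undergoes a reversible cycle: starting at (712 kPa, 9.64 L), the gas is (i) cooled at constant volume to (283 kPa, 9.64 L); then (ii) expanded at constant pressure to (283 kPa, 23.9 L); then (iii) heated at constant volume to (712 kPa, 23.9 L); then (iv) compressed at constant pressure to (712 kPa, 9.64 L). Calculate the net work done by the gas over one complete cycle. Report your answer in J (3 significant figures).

W_net ≈ -6120 J

Constant-volume legs do no work.
W(ii) = (283)(23.9 − 9.64) = 4036 J; W(iv) = (712)(9.64 − 23.9) = -10153 J.
W_net = 4036 − 10153 = -6118 J (the counter-clockwise enclosed area).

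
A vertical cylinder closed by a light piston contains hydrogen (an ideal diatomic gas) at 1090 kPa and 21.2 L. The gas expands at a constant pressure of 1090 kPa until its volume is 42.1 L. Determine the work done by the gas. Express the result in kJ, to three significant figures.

W ≈ 22.8 kJ

Isobaric: W = P ΔV.
W = (1090 kPa)(42.1 − 21.2 L) = (1090)(20.9) = 22781 J.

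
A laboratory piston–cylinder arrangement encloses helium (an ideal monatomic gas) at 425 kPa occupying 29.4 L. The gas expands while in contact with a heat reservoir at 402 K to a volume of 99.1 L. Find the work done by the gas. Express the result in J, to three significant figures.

Isothermal: W = nRT ln(V₂/V₁) = P₁V₁ ln(V₂/V₁).
P₁V₁ = (425 kPa)(29.4 L) = 12495 J.
W = 12495 × ln(99.1/29.4) = 12495 × 1.215
W_by_gas = 15183 J.

W ≈ 15200 J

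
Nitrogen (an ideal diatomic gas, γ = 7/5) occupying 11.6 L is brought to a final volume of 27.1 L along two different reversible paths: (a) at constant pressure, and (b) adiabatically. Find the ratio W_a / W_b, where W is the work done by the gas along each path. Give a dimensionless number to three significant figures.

W_a / W_b ≈ 1.86

Path (a) isobaric: W = P₁(V₂ − V₁) → W_a/(P₁V₁) = 1.336.
Path (b) adiabatic: W = P₁V₁(1 − (V₁/V₂)^(γ−1))/(γ−1) → W_b/(P₁V₁) = 0.7195.
W_a / W_b = 1.336 / 0.7195 = 1.857.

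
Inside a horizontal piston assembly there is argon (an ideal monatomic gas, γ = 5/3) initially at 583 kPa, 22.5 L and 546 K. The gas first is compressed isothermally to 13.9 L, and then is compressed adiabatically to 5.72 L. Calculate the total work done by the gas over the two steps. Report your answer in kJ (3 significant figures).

Step 1 (isothermal): W = P₁V₁ ln(V₂/V₁) = (13118) ln(13.9/22.5) = -6318 J.
After step 1: P = 943.7 kPa, V = 13.9 L, T = 546 K.
Step 2 (adiabatic): W = (P₁V₁ − P₂V₂)/(γ−1) = (13118 − 23710)/0.667 = -15889 J.
W_total = -6318 − 15889 = -22206 J.

W_total ≈ -22.2 kJ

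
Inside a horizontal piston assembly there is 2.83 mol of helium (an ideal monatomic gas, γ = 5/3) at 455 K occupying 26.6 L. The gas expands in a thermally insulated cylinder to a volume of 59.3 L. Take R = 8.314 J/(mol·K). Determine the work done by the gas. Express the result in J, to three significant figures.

Adiabatic: TV^(γ−1) = const with γ = 5/3.
T₂ = T₁ (V₁/V₂)^(γ−1) = 455 × (26.6/59.3)^0.667 = 455 × 0.586 = 266.6 K.
W_by = nCᵥ(T₁ − T₂) = (2.83)(12.47)(455 − 266.6) = 6648 J.

W ≈ 6650 J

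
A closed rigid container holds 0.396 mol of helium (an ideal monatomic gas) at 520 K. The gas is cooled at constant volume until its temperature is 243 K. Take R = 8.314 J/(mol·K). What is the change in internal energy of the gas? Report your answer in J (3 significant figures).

ΔU ≈ -1370 J

Constant volume ⇒ W = 0, so Q = ΔU = nCᵥΔT with Cᵥ = 3R/2 = 12.47 J/(mol·K).
ΔU = (0.396)(12.47)(243 − 520) = -1368 J.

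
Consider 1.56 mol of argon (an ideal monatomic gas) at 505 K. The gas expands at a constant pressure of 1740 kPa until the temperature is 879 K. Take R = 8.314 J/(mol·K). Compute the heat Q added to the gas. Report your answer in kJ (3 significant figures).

Isobaric: W = nRΔT = (1.56)(8.314)(374) = 4851 J.
ΔU = nCᵥΔT with Cᵥ = 3R/2: ΔU = (1.56)(12.47)(374) = 7276 J.
Q = ΔU + W = 7276 + 4851 = 12127 J.

Q ≈ 12.1 kJ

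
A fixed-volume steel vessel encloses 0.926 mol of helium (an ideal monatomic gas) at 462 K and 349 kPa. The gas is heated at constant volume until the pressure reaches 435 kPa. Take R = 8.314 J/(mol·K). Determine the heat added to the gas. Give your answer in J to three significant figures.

Constant volume ⇒ W = 0, so Q = ΔU = nCᵥΔT with Cᵥ = 3R/2 = 12.47 J/(mol·K).
At constant V, T₂/T₁ = P₂/P₁ ⇒ ΔT = T₁(P₂/P₁ − 1) = 462·(435/349 − 1) = 113.8 K.
ΔU = (0.926)(12.47)(113.8) = 1315 J.

Q ≈ 1310 J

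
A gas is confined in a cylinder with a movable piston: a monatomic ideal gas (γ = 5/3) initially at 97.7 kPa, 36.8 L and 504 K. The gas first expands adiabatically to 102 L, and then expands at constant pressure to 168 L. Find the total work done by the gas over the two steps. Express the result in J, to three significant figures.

W_total ≈ 3840 J

Step 1 (adiabatic): W = (P₁V₁ − P₂V₂)/(γ−1) = (3595 − 1822)/0.667 = 2660 J.
After step 1: P = 17.86 kPa, V = 102 L, T = 255.4 K.
Step 2 (isobaric): W = PΔV = (17.86 kPa)(168 − 102 L) = 1179 J.
W_total = 2660 + 1179 = 3839 J.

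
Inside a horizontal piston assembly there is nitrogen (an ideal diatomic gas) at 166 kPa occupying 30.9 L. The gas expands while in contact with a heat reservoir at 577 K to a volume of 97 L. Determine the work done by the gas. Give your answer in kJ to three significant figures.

Isothermal: W = nRT ln(V₂/V₁) = P₁V₁ ln(V₂/V₁).
P₁V₁ = (166 kPa)(30.9 L) = 5129 J.
W = 5129 × ln(97/30.9) = 5129 × 1.144
W_by_gas = 5868 J.

W ≈ 5.87 kJ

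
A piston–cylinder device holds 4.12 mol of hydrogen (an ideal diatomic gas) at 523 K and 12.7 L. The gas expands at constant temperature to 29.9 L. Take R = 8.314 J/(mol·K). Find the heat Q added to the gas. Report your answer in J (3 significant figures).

Q ≈ 15300 J

Isothermal ⇒ ΔU = 0, so Q = W = nRT ln(V₂/V₁).
Q = (4.12)(8.314)(523) ln(29.9/12.7) = 17915 × 0.8563 = 15340 J.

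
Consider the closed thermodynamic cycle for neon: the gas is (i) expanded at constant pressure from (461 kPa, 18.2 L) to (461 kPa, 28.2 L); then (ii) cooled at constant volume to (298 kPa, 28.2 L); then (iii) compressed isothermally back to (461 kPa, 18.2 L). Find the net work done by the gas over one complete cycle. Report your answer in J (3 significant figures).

W_net ≈ 930 J

Leg (i): W = PΔV = (461)(28.2 − 18.2) = 4610 J.
Leg (ii): W = 0.
Leg (iii): W = PᵢVᵢ ln(V_f/Vᵢ) = (8404) ln(18.2/28.2) = -3680 J.
W_net = 4610 − 3680 = 930.1 J.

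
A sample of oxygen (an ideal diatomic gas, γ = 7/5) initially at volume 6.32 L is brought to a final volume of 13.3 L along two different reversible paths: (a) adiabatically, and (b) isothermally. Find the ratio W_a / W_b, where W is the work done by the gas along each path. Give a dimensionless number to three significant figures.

W_a / W_b ≈ 0.865

Path (a) adiabatic: W = P₁V₁(1 − (V₁/V₂)^(γ−1))/(γ−1) → W_a/(P₁V₁) = 0.6435.
Path (b) isothermal: W = P₁V₁ ln(V₂/V₁) → W_b/(P₁V₁) = 0.744.
W_a / W_b = 0.6435 / 0.744 = 0.8649.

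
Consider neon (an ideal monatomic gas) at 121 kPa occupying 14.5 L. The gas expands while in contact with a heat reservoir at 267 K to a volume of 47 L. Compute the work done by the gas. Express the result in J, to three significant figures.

Isothermal: W = nRT ln(V₂/V₁) = P₁V₁ ln(V₂/V₁).
P₁V₁ = (121 kPa)(14.5 L) = 1754 J.
W = 1754 × ln(47/14.5) = 1754 × 1.176
W_by_gas = 2063 J.

W ≈ 2060 J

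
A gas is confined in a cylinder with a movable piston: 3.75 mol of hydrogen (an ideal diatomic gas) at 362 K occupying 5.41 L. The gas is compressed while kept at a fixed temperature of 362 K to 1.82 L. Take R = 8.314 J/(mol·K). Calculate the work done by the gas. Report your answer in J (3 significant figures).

W ≈ -12300 J

Isothermal: W = nRT ln(V₂/V₁).
W = (3.75)(8.314)(362) × ln(1.82/5.41)
  = 11286 × -1.089
W_by_gas = -12295 J.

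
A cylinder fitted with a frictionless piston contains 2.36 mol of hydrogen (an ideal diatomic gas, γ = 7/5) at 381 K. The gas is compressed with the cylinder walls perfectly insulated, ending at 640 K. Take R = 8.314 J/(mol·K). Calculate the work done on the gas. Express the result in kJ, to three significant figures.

W ≈ 12.7 kJ

Adiabatic ⇒ Q = 0, so W_by = −ΔU = nCᵥ(T₁ − T₂).
Cᵥ = 5R/2 = 20.79 J/(mol·K).
W = (2.36)(20.79)(381 − 640) = -12705 J.
Work on gas = −W_by = 12705 J.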